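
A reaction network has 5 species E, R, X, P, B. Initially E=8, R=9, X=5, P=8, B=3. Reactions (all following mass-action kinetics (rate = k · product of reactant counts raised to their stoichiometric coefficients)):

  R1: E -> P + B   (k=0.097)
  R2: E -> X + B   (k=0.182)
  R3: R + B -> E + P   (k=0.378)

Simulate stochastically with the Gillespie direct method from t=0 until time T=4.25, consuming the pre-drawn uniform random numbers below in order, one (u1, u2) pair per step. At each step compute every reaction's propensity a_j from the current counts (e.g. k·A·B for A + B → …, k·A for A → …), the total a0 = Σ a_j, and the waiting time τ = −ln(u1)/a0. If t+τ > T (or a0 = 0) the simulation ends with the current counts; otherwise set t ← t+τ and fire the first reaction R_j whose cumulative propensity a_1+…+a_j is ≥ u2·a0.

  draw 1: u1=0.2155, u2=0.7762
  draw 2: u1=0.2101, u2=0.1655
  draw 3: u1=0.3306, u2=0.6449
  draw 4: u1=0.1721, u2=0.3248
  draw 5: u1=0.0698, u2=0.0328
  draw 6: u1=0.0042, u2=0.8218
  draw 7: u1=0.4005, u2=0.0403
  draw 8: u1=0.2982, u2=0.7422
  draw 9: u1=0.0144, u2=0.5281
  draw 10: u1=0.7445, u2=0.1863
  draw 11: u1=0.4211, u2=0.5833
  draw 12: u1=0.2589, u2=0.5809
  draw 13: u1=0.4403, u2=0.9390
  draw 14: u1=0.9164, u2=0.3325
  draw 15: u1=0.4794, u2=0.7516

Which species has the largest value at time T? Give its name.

t=0.000: E=8 R=9 X=5 P=8 B=3
Draw 1: a1=0.776, a2=1.456, a3=10.206, a0=12.438; τ=−ln(0.2155)/12.438=0.123 → t=0.123; u2·a0=0.7762·12.438=9.654; a1+a2=2.232 < 9.654 ≤ a1+…+a3=12.438 → R3 fires; E=9 R=8 X=5 P=9 B=2
Draw 2: a1=0.873, a2=1.638, a3=6.048, a0=8.559; τ=−ln(0.2101)/8.559=0.182 → t=0.306; u2·a0=0.1655·8.559=1.417; a1=0.873 < 1.417 ≤ a1+a2=2.511 → R2 fires; E=8 R=8 X=6 P=9 B=3
Draw 3: a1=0.776, a2=1.456, a3=9.072, a0=11.304; τ=−ln(0.3306)/11.304=0.098 → t=0.404; u2·a0=0.6449·11.304=7.290; a1+a2=2.232 < 7.290 ≤ a1+…+a3=11.304 → R3 fires; E=9 R=7 X=6 P=10 B=2
Draw 4: a1=0.873, a2=1.638, a3=5.292, a0=7.803; τ=−ln(0.1721)/7.803=0.226 → t=0.629; u2·a0=0.3248·7.803=2.534; a1+a2=2.511 < 2.534 ≤ a1+…+a3=7.803 → R3 fires; E=10 R=6 X=6 P=11 B=1
Draw 5: a1=0.970, a2=1.820, a3=2.268, a0=5.058; τ=−ln(0.0698)/5.058=0.526 → t=1.155; u2·a0=0.0328·5.058=0.166 ≤ a1=0.970 → R1 fires; E=9 R=6 X=6 P=12 B=2
Draw 6: a1=0.873, a2=1.638, a3=4.536, a0=7.047; τ=−ln(0.0042)/7.047=0.777 → t=1.932; u2·a0=0.8218·7.047=5.791; a1+a2=2.511 < 5.791 ≤ a1+…+a3=7.047 → R3 fires; E=10 R=5 X=6 P=13 B=1
Draw 7: a1=0.970, a2=1.820, a3=1.890, a0=4.680; τ=−ln(0.4005)/4.680=0.196 → t=2.128; u2·a0=0.0403·4.680=0.189 ≤ a1=0.970 → R1 fires; E=9 R=5 X=6 P=14 B=2
Draw 8: a1=0.873, a2=1.638, a3=3.780, a0=6.291; τ=−ln(0.2982)/6.291=0.192 → t=2.320; u2·a0=0.7422·6.291=4.669; a1+a2=2.511 < 4.669 ≤ a1+…+a3=6.291 → R3 fires; E=10 R=4 X=6 P=15 B=1
Draw 9: a1=0.970, a2=1.820, a3=1.512, a0=4.302; τ=−ln(0.0144)/4.302=0.986 → t=3.306; u2·a0=0.5281·4.302=2.272; a1=0.970 < 2.272 ≤ a1+a2=2.790 → R2 fires; E=9 R=4 X=7 P=15 B=2
Draw 10: a1=0.873, a2=1.638, a3=3.024, a0=5.535; τ=−ln(0.7445)/5.535=0.053 → t=3.359; u2·a0=0.1863·5.535=1.031; a1=0.873 < 1.031 ≤ a1+a2=2.511 → R2 fires; E=8 R=4 X=8 P=15 B=3
Draw 11: a1=0.776, a2=1.456, a3=4.536, a0=6.768; τ=−ln(0.4211)/6.768=0.128 → t=3.487; u2·a0=0.5833·6.768=3.948; a1+a2=2.232 < 3.948 ≤ a1+…+a3=6.768 → R3 fires; E=9 R=3 X=8 P=16 B=2
Draw 12: a1=0.873, a2=1.638, a3=2.268, a0=4.779; τ=−ln(0.2589)/4.779=0.283 → t=3.769; u2·a0=0.5809·4.779=2.776; a1+a2=2.511 < 2.776 ≤ a1+…+a3=4.779 → R3 fires; E=10 R=2 X=8 P=17 B=1
Draw 13: a1=0.970, a2=1.820, a3=0.756, a0=3.546; τ=−ln(0.4403)/3.546=0.231 → t=4.001; u2·a0=0.9390·3.546=3.330; a1+a2=2.790 < 3.330 ≤ a1+…+a3=3.546 → R3 fires; E=11 R=1 X=8 P=18 B=0
Draw 14: a1=1.067, a2=2.002, a3=0.000, a0=3.069; τ=−ln(0.9164)/3.069=0.028 → t=4.029; u2·a0=0.3325·3.069=1.020 ≤ a1=1.067 → R1 fires; E=10 R=1 X=8 P=19 B=1
Draw 15: a1=0.970, a2=1.820, a3=0.378, a0=3.168; τ=−ln(0.4794)/3.168=0.232 → t=4.261 > T=4.25: stop.
At T=4.25: E=10 R=1 X=8 P=19 B=1; the largest is P.

Dominant species at T: P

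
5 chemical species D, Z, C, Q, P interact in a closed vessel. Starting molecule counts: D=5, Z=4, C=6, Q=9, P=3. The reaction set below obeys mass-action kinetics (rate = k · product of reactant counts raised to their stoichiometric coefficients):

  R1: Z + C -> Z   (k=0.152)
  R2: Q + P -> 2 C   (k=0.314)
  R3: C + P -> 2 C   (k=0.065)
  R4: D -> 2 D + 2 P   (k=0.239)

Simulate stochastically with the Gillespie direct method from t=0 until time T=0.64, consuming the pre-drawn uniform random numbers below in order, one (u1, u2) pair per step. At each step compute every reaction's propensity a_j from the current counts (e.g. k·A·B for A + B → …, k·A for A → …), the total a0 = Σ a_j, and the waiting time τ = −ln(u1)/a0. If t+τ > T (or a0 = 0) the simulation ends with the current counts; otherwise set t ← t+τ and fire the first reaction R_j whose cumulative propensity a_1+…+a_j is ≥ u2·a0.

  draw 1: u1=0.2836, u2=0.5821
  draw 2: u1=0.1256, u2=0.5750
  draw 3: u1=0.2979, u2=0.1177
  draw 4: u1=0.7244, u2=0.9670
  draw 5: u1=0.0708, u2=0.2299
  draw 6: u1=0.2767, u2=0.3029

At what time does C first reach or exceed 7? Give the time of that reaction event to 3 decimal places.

Threshold first reached at t = 0.087

t=0.000: D=5 Z=4 C=6 Q=9 P=3
Draw 1: a1=3.648, a2=8.478, a3=1.170, a4=1.195, a0=14.491; τ=−ln(0.2836)/14.491=0.087 → t=0.087; u2·a0=0.5821·14.491=8.435; a1=3.648 < 8.435 ≤ a1+a2=12.126 → R2 fires; D=5 Z=4 C=8 Q=8 P=2
Draw 2: a1=4.864, a2=5.024, a3=1.040, a4=1.195, a0=12.123; τ=−ln(0.1256)/12.123=0.171 → t=0.258; u2·a0=0.5750·12.123=6.971; a1=4.864 < 6.971 ≤ a1+a2=9.888 → R2 fires; D=5 Z=4 C=10 Q=7 P=1
Draw 3: a1=6.080, a2=2.198, a3=0.650, a4=1.195, a0=10.123; τ=−ln(0.2979)/10.123=0.120 → t=0.378; u2·a0=0.1177·10.123=1.191 ≤ a1=6.080 → R1 fires; D=5 Z=4 C=9 Q=7 P=1
Draw 4: a1=5.472, a2=2.198, a3=0.585, a4=1.195, a0=9.450; τ=−ln(0.7244)/9.450=0.034 → t=0.412; u2·a0=0.9670·9.450=9.138; a1+…+a3=8.255 < 9.138 ≤ a1+…+a4=9.450 → R4 fires; D=6 Z=4 C=9 Q=7 P=3
Draw 5: a1=5.472, a2=6.594, a3=1.755, a4=1.434, a0=15.255; τ=−ln(0.0708)/15.255=0.174 → t=0.585; u2·a0=0.2299·15.255=3.507 ≤ a1=5.472 → R1 fires; D=6 Z=4 C=8 Q=7 P=3
Draw 6: a1=4.864, a2=6.594, a3=1.560, a4=1.434, a0=14.452; τ=−ln(0.2767)/14.452=0.089 → t=0.674 > T=0.64: stop.
C first becomes ≥ 7 when it reaches 8 at the event at t=0.087.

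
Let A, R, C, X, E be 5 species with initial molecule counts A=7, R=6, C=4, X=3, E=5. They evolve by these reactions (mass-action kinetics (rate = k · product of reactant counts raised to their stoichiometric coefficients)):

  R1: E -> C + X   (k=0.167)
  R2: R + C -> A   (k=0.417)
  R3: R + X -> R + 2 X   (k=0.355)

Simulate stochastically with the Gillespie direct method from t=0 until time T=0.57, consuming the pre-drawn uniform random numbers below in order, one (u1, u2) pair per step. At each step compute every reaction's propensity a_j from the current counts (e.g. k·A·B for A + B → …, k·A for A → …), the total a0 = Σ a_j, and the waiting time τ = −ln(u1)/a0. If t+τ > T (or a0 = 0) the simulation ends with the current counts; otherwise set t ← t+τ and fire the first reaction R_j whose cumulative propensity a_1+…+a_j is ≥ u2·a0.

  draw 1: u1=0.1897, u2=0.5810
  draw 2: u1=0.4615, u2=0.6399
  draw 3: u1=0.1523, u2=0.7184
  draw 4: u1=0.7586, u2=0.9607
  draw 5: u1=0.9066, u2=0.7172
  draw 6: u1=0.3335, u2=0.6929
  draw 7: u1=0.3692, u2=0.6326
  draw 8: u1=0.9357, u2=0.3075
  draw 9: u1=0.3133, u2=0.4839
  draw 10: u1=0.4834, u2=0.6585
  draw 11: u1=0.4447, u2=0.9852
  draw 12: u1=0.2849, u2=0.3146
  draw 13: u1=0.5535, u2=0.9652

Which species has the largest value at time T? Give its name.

Dominant species at T: X

t=0.000: A=7 R=6 C=4 X=3 E=5
Draw 1: a1=0.835, a2=10.008, a3=6.390, a0=17.233; τ=−ln(0.1897)/17.233=0.096 → t=0.096; u2·a0=0.5810·17.233=10.012; a1=0.835 < 10.012 ≤ a1+a2=10.843 → R2 fires; A=8 R=5 C=3 X=3 E=5
Draw 2: a1=0.835, a2=6.255, a3=5.325, a0=12.415; τ=−ln(0.4615)/12.415=0.062 → t=0.159; u2·a0=0.6399·12.415=7.944; a1+a2=7.090 < 7.944 ≤ a1+…+a3=12.415 → R3 fires; A=8 R=5 C=3 X=4 E=5
Draw 3: a1=0.835, a2=6.255, a3=7.100, a0=14.190; τ=−ln(0.1523)/14.190=0.133 → t=0.291; u2·a0=0.7184·14.190=10.194; a1+a2=7.090 < 10.194 ≤ a1+…+a3=14.190 → R3 fires; A=8 R=5 C=3 X=5 E=5
Draw 4: a1=0.835, a2=6.255, a3=8.875, a0=15.965; τ=−ln(0.7586)/15.965=0.017 → t=0.309; u2·a0=0.9607·15.965=15.338; a1+a2=7.090 < 15.338 ≤ a1+…+a3=15.965 → R3 fires; A=8 R=5 C=3 X=6 E=5
Draw 5: a1=0.835, a2=6.255, a3=10.650, a0=17.740; τ=−ln(0.9066)/17.740=0.006 → t=0.314; u2·a0=0.7172·17.740=12.723; a1+a2=7.090 < 12.723 ≤ a1+…+a3=17.740 → R3 fires; A=8 R=5 C=3 X=7 E=5
Draw 6: a1=0.835, a2=6.255, a3=12.425, a0=19.515; τ=−ln(0.3335)/19.515=0.056 → t=0.370; u2·a0=0.6929·19.515=13.522; a1+a2=7.090 < 13.522 ≤ a1+…+a3=19.515 → R3 fires; A=8 R=5 C=3 X=8 E=5
Draw 7: a1=0.835, a2=6.255, a3=14.200, a0=21.290; τ=−ln(0.3692)/21.290=0.047 → t=0.417; u2·a0=0.6326·21.290=13.468; a1+a2=7.090 < 13.468 ≤ a1+…+a3=21.290 → R3 fires; A=8 R=5 C=3 X=9 E=5
Draw 8: a1=0.835, a2=6.255, a3=15.975, a0=23.065; τ=−ln(0.9357)/23.065=0.003 → t=0.420; u2·a0=0.3075·23.065=7.092; a1+a2=7.090 < 7.092 ≤ a1+…+a3=23.065 → R3 fires; A=8 R=5 C=3 X=10 E=5
Draw 9: a1=0.835, a2=6.255, a3=17.750, a0=24.840; τ=−ln(0.3133)/24.840=0.047 → t=0.467; u2·a0=0.4839·24.840=12.020; a1+a2=7.090 < 12.020 ≤ a1+…+a3=24.840 → R3 fires; A=8 R=5 C=3 X=11 E=5
Draw 10: a1=0.835, a2=6.255, a3=19.525, a0=26.615; τ=−ln(0.4834)/26.615=0.027 → t=0.494; u2·a0=0.6585·26.615=17.526; a1+a2=7.090 < 17.526 ≤ a1+…+a3=26.615 → R3 fires; A=8 R=5 C=3 X=12 E=5
Draw 11: a1=0.835, a2=6.255, a3=21.300, a0=28.390; τ=−ln(0.4447)/28.390=0.029 → t=0.523; u2·a0=0.9852·28.390=27.970; a1+a2=7.090 < 27.970 ≤ a1+…+a3=28.390 → R3 fires; A=8 R=5 C=3 X=13 E=5
Draw 12: a1=0.835, a2=6.255, a3=23.075, a0=30.165; τ=−ln(0.2849)/30.165=0.042 → t=0.564; u2·a0=0.3146·30.165=9.490; a1+a2=7.090 < 9.490 ≤ a1+…+a3=30.165 → R3 fires; A=8 R=5 C=3 X=14 E=5
Draw 13: a1=0.835, a2=6.255, a3=24.850, a0=31.940; τ=−ln(0.5535)/31.940=0.019 → t=0.583 > T=0.57: stop.
At T=0.57: A=8 R=5 C=3 X=14 E=5; the largest is X.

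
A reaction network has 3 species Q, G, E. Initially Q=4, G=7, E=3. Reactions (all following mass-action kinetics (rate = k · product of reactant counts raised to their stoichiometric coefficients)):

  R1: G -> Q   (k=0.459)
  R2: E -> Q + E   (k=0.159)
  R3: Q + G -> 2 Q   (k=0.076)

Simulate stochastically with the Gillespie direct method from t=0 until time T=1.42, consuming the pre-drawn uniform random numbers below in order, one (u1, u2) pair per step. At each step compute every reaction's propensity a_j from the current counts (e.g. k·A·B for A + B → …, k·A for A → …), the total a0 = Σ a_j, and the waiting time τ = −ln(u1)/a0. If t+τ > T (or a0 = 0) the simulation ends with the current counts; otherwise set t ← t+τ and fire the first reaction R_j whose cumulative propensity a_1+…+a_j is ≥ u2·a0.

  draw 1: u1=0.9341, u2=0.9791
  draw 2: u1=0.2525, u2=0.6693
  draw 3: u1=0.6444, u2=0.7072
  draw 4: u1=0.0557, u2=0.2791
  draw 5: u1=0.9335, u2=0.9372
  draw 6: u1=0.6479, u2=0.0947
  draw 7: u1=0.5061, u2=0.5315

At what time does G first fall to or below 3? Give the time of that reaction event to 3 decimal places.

Threshold first reached at t = 0.999

t=0.000: Q=4 G=7 E=3
Draw 1: a1=3.213, a2=0.477, a3=2.128, a0=5.818; τ=−ln(0.9341)/5.818=0.012 → t=0.012; u2·a0=0.9791·5.818=5.696; a1+a2=3.690 < 5.696 ≤ a1+…+a3=5.818 → R3 fires; Q=5 G=6 E=3
Draw 2: a1=2.754, a2=0.477, a3=2.280, a0=5.511; τ=−ln(0.2525)/5.511=0.250 → t=0.261; u2·a0=0.6693·5.511=3.689; a1+a2=3.231 < 3.689 ≤ a1+…+a3=5.511 → R3 fires; Q=6 G=5 E=3
Draw 3: a1=2.295, a2=0.477, a3=2.280, a0=5.052; τ=−ln(0.6444)/5.052=0.087 → t=0.348; u2·a0=0.7072·5.052=3.573; a1+a2=2.772 < 3.573 ≤ a1+…+a3=5.052 → R3 fires; Q=7 G=4 E=3
Draw 4: a1=1.836, a2=0.477, a3=2.128, a0=4.441; τ=−ln(0.0557)/4.441=0.650 → t=0.999; u2·a0=0.2791·4.441=1.239 ≤ a1=1.836 → R1 fires; Q=8 G=3 E=3
Draw 5: a1=1.377, a2=0.477, a3=1.824, a0=3.678; τ=−ln(0.9335)/3.678=0.019 → t=1.017; u2·a0=0.9372·3.678=3.447; a1+a2=1.854 < 3.447 ≤ a1+…+a3=3.678 → R3 fires; Q=9 G=2 E=3
Draw 6: a1=0.918, a2=0.477, a3=1.368, a0=2.763; τ=−ln(0.6479)/2.763=0.157 → t=1.174; u2·a0=0.0947·2.763=0.262 ≤ a1=0.918 → R1 fires; Q=10 G=1 E=3
Draw 7: a1=0.459, a2=0.477, a3=0.760, a0=1.696; τ=−ln(0.5061)/1.696=0.402 → t=1.576 > T=1.42: stop.
G first becomes ≤ 3 when it reaches 3 at the event at t=0.999.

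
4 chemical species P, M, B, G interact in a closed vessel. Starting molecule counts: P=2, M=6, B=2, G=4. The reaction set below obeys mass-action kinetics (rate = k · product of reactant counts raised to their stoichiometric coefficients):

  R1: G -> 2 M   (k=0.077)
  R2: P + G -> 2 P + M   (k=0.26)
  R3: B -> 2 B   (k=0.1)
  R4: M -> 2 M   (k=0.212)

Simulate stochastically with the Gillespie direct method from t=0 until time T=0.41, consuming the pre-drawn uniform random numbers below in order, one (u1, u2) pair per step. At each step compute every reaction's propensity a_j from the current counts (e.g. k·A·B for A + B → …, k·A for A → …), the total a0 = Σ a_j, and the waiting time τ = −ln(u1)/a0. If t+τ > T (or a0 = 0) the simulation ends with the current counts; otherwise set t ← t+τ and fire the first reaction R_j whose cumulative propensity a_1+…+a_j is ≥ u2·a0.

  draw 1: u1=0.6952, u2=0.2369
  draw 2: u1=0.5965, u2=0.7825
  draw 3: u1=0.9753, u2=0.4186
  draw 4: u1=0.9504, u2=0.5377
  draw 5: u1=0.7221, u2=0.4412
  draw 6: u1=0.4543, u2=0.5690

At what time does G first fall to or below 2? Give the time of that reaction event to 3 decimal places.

Threshold first reached at t = 0.221

t=0.000: P=2 M=6 B=2 G=4
Draw 1: a1=0.308, a2=2.080, a3=0.200, a4=1.272, a0=3.860; τ=−ln(0.6952)/3.860=0.094 → t=0.094; u2·a0=0.2369·3.860=0.914; a1=0.308 < 0.914 ≤ a1+a2=2.388 → R2 fires; P=3 M=7 B=2 G=3
Draw 2: a1=0.231, a2=2.340, a3=0.200, a4=1.484, a0=4.255; τ=−ln(0.5965)/4.255=0.121 → t=0.216; u2·a0=0.7825·4.255=3.330; a1+…+a3=2.771 < 3.330 ≤ a1+…+a4=4.255 → R4 fires; P=3 M=8 B=2 G=3
Draw 3: a1=0.231, a2=2.340, a3=0.200, a4=1.696, a0=4.467; τ=−ln(0.9753)/4.467=0.006 → t=0.221; u2·a0=0.4186·4.467=1.870; a1=0.231 < 1.870 ≤ a1+a2=2.571 → R2 fires; P=4 M=9 B=2 G=2
Draw 4: a1=0.154, a2=2.080, a3=0.200, a4=1.908, a0=4.342; τ=−ln(0.9504)/4.342=0.012 → t=0.233; u2·a0=0.5377·4.342=2.335; a1+a2=2.234 < 2.335 ≤ a1+…+a3=2.434 → R3 fires; P=4 M=9 B=3 G=2
Draw 5: a1=0.154, a2=2.080, a3=0.300, a4=1.908, a0=4.442; τ=−ln(0.7221)/4.442=0.073 → t=0.306; u2·a0=0.4412·4.442=1.960; a1=0.154 < 1.960 ≤ a1+a2=2.234 → R2 fires; P=5 M=10 B=3 G=1
Draw 6: a1=0.077, a2=1.300, a3=0.300, a4=2.120, a0=3.797; τ=−ln(0.4543)/3.797=0.208 → t=0.514 > T=0.41: stop.
G first becomes ≤ 2 when it reaches 2 at the event at t=0.221.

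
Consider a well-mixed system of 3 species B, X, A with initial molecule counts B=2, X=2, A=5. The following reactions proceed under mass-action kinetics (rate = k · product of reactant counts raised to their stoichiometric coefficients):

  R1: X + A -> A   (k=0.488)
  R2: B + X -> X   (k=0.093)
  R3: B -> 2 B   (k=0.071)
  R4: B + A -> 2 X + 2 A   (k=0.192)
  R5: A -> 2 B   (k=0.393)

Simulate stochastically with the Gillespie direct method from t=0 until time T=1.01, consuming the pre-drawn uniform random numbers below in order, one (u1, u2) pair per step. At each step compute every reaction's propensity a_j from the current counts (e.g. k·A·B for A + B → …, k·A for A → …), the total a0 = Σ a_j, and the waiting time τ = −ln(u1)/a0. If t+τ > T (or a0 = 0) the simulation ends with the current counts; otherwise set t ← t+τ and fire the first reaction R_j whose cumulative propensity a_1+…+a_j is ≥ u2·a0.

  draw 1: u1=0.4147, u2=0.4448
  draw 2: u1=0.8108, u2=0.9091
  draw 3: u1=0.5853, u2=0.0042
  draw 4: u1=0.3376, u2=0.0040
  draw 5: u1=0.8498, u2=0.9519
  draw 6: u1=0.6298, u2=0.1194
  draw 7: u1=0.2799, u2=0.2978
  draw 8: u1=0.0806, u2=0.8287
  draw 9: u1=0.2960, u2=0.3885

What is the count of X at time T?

X at T = 1

t=0.000: B=2 X=2 A=5
Draw 1: a1=4.880, a2=0.372, a3=0.142, a4=1.920, a5=1.965, a0=9.279; τ=−ln(0.4147)/9.279=0.095 → t=0.095; u2·a0=0.4448·9.279=4.127 ≤ a1=4.880 → R1 fires; B=2 X=1 A=5
Draw 2: a1=2.440, a2=0.186, a3=0.142, a4=1.920, a5=1.965, a0=6.653; τ=−ln(0.8108)/6.653=0.032 → t=0.126; u2·a0=0.9091·6.653=6.048; a1+…+a4=4.688 < 6.048 ≤ a1+…+a5=6.653 → R5 fires; B=4 X=1 A=4
Draw 3: a1=1.952, a2=0.372, a3=0.284, a4=3.072, a5=1.572, a0=7.252; τ=−ln(0.5853)/7.252=0.074 → t=0.200; u2·a0=0.0042·7.252=0.030 ≤ a1=1.952 → R1 fires; B=4 X=0 A=4
Draw 4: a1=0.000, a2=0.000, a3=0.284, a4=3.072, a5=1.572, a0=4.928; τ=−ln(0.3376)/4.928=0.220 → t=0.421; u2·a0=0.0040·4.928=0.020; a1+a2=0.000 < 0.020 ≤ a1+…+a3=0.284 → R3 fires; B=5 X=0 A=4
Draw 5: a1=0.000, a2=0.000, a3=0.355, a4=3.840, a5=1.572, a0=5.767; τ=−ln(0.8498)/5.767=0.028 → t=0.449; u2·a0=0.9519·5.767=5.490; a1+…+a4=4.195 < 5.490 ≤ a1+…+a5=5.767 → R5 fires; B=7 X=0 A=3
Draw 6: a1=0.000, a2=0.000, a3=0.497, a4=4.032, a5=1.179, a0=5.708; τ=−ln(0.6298)/5.708=0.081 → t=0.530; u2·a0=0.1194·5.708=0.682; a1+…+a3=0.497 < 0.682 ≤ a1+…+a4=4.529 → R4 fires; B=6 X=2 A=4
Draw 7: a1=3.904, a2=1.116, a3=0.426, a4=4.608, a5=1.572, a0=11.626; τ=−ln(0.2799)/11.626=0.110 → t=0.639; u2·a0=0.2978·11.626=3.462 ≤ a1=3.904 → R1 fires; B=6 X=1 A=4
Draw 8: a1=1.952, a2=0.558, a3=0.426, a4=4.608, a5=1.572, a0=9.116; τ=−ln(0.0806)/9.116=0.276 → t=0.916; u2·a0=0.8287·9.116=7.554; a1+…+a4=7.544 < 7.554 ≤ a1+…+a5=9.116 → R5 fires; B=8 X=1 A=3
Draw 9: a1=1.464, a2=0.744, a3=0.568, a4=4.608, a5=1.179, a0=8.563; τ=−ln(0.2960)/8.563=0.142 → t=1.058 > T=1.01: stop.
Read off X at T=1.01: 1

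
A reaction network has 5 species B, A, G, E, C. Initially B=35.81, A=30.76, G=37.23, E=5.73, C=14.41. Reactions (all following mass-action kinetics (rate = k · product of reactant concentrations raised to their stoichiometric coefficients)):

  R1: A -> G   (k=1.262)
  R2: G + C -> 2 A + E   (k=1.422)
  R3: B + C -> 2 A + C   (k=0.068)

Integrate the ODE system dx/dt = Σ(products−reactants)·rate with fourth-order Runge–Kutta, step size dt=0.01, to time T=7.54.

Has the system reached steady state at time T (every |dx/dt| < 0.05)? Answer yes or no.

RK4 with dt=0.01: 754 steps to T=7.54. Trajectory (selected grid times):
t=0.00: B=35.81 A=30.76 G=37.23 E=5.73 C=14.41
t=0.84: B=35.02 A=21.50 G=62.48 E=20.14 C=0.00
t=1.68: B=35.02 A=7.45 G=76.52 E=20.14 C=0.00
t=2.51: B=35.02 A=2.61 G=81.36 E=20.14 C=0.00
t=3.35: B=35.02 A=0.91 G=83.07 E=20.14 C=0.00
t=4.19: B=35.02 A=0.31 G=83.66 E=20.14 C=0.00
t=5.03: B=35.02 A=0.11 G=83.86 E=20.14 C=0.00
t=5.86: B=35.02 A=0.04 G=83.93 E=20.14 C=0.00
t=6.70: B=35.02 A=0.01 G=83.96 E=20.14 C=0.00
t=7.54: B=35.02 A=0.00 G=83.97 E=20.14 C=0.00
Rates at T: R1=0.0058, R2=0.0000, R3=0.0000
dx/dt at T (Σ net stoichiometry × rate): B=+0.0000, A=-0.0058, G=+0.0058, E=+0.0000, C=+0.0000
Largest |dx/dt| is |-0.0058| (A) < 0.05 → steady.

Steady state at T: yes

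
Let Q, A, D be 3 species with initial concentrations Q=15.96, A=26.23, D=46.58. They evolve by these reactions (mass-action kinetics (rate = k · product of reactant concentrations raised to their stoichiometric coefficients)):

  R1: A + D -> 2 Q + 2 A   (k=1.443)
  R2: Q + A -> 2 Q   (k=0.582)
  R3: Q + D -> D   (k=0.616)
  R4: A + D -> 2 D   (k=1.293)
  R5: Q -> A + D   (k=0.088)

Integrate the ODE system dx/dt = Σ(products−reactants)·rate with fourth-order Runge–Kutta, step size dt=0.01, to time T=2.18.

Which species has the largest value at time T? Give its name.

RK4 with dt=0.01: 218 steps to T=2.18. Trajectory (selected grid times):
t=0.00: Q=15.96 A=26.23 D=46.58
t=0.24: Q=9.07 A=1.69 D=39.26
t=0.48: Q=9.88 A=2.05 D=36.84
t=0.73: Q=9.98 A=2.00 D=34.34
t=0.97: Q=9.47 A=1.89 D=32.21
t=1.21: Q=8.96 A=1.79 D=30.33
t=1.45: Q=8.50 A=1.70 D=28.67
t=1.70: Q=8.08 A=1.62 D=27.11
t=1.94: Q=7.72 A=1.54 D=25.78
t=2.18: Q=7.39 A=1.48 D=24.57
At T=2.18: Q=7.39 A=1.48 D=24.57; the largest is D.

Dominant species at T: D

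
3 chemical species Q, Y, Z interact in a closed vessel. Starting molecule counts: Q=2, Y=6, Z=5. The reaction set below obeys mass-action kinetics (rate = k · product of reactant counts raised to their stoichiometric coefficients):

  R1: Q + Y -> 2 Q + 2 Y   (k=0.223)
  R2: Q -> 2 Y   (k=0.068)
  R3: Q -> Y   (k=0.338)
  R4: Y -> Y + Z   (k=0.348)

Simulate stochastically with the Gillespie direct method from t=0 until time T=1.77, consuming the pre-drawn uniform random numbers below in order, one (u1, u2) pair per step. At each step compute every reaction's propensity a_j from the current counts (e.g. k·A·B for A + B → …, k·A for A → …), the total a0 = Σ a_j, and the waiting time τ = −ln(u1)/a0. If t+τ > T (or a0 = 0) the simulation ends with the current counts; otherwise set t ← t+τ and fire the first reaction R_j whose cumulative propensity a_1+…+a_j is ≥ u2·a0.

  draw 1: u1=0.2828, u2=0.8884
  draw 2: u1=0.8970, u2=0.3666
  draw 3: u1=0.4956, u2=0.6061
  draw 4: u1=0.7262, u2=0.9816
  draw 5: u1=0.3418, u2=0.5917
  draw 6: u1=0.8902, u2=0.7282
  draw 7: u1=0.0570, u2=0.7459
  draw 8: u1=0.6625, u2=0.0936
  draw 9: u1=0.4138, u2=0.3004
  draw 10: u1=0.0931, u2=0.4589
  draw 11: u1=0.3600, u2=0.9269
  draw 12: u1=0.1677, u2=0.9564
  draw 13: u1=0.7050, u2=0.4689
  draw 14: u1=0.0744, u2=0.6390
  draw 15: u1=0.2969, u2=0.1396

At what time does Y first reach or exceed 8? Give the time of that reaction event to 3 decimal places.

t=0.000: Q=2 Y=6 Z=5
Draw 1: a1=2.676, a2=0.136, a3=0.676, a4=2.088, a0=5.576; τ=−ln(0.2828)/5.576=0.227 → t=0.227; u2·a0=0.8884·5.576=4.954; a1+…+a3=3.488 < 4.954 ≤ a1+…+a4=5.576 → R4 fires; Q=2 Y=6 Z=6
Draw 2: a1=2.676, a2=0.136, a3=0.676, a4=2.088, a0=5.576; τ=−ln(0.8970)/5.576=0.019 → t=0.246; u2·a0=0.3666·5.576=2.044 ≤ a1=2.676 → R1 fires; Q=3 Y=7 Z=6
Draw 3: a1=4.683, a2=0.204, a3=1.014, a4=2.436, a0=8.337; τ=−ln(0.4956)/8.337=0.084 → t=0.330; u2·a0=0.6061·8.337=5.053; a1+a2=4.887 < 5.053 ≤ a1+…+a3=5.901 → R3 fires; Q=2 Y=8 Z=6
Draw 4: a1=3.568, a2=0.136, a3=0.676, a4=2.784, a0=7.164; τ=−ln(0.7262)/7.164=0.045 → t=0.375; u2·a0=0.9816·7.164=7.032; a1+…+a3=4.380 < 7.032 ≤ a1+…+a4=7.164 → R4 fires; Q=2 Y=8 Z=7
Draw 5: a1=3.568, a2=0.136, a3=0.676, a4=2.784, a0=7.164; τ=−ln(0.3418)/7.164=0.150 → t=0.525; u2·a0=0.5917·7.164=4.239; a1+a2=3.704 < 4.239 ≤ a1+…+a3=4.380 → R3 fires; Q=1 Y=9 Z=7
Draw 6: a1=2.007, a2=0.068, a3=0.338, a4=3.132, a0=5.545; τ=−ln(0.8902)/5.545=0.021 → t=0.546; u2·a0=0.7282·5.545=4.038; a1+…+a3=2.413 < 4.038 ≤ a1+…+a4=5.545 → R4 fires; Q=1 Y=9 Z=8
Draw 7: a1=2.007, a2=0.068, a3=0.338, a4=3.132, a0=5.545; τ=−ln(0.0570)/5.545=0.517 → t=1.062; u2·a0=0.7459·5.545=4.136; a1+…+a3=2.413 < 4.136 ≤ a1+…+a4=5.545 → R4 fires; Q=1 Y=9 Z=9
Draw 8: a1=2.007, a2=0.068, a3=0.338, a4=3.132, a0=5.545; τ=−ln(0.6625)/5.545=0.074 → t=1.137; u2·a0=0.0936·5.545=0.519 ≤ a1=2.007 → R1 fires; Q=2 Y=10 Z=9
Draw 9: a1=4.460, a2=0.136, a3=0.676, a4=3.480, a0=8.752; τ=−ln(0.4138)/8.752=0.101 → t=1.237; u2·a0=0.3004·8.752=2.629 ≤ a1=4.460 → R1 fires; Q=3 Y=11 Z=9
Draw 10: a1=7.359, a2=0.204, a3=1.014, a4=3.828, a0=12.405; τ=−ln(0.0931)/12.405=0.191 → t=1.429; u2·a0=0.4589·12.405=5.693 ≤ a1=7.359 → R1 fires; Q=4 Y=12 Z=9
Draw 11: a1=10.704, a2=0.272, a3=1.352, a4=4.176, a0=16.504; τ=−ln(0.3600)/16.504=0.062 → t=1.491; u2·a0=0.9269·16.504=15.298; a1+…+a3=12.328 < 15.298 ≤ a1+…+a4=16.504 → R4 fires; Q=4 Y=12 Z=10
Draw 12: a1=10.704, a2=0.272, a3=1.352, a4=4.176, a0=16.504; τ=−ln(0.1677)/16.504=0.108 → t=1.599; u2·a0=0.9564·16.504=15.784; a1+…+a3=12.328 < 15.784 ≤ a1+…+a4=16.504 → R4 fires; Q=4 Y=12 Z=11
Draw 13: a1=10.704, a2=0.272, a3=1.352, a4=4.176, a0=16.504; τ=−ln(0.7050)/16.504=0.021 → t=1.620; u2·a0=0.4689·16.504=7.739 ≤ a1=10.704 → R1 fires; Q=5 Y=13 Z=11
Draw 14: a1=14.495, a2=0.340, a3=1.690, a4=4.524, a0=21.049; τ=−ln(0.0744)/21.049=0.123 → t=1.743; u2·a0=0.6390·21.049=13.450 ≤ a1=14.495 → R1 fires; Q=6 Y=14 Z=11
Draw 15: a1=18.732, a2=0.408, a3=2.028, a4=4.872, a0=26.040; τ=−ln(0.2969)/26.040=0.047 → t=1.790 > T=1.77: stop.
Y first becomes ≥ 8 when it reaches 8 at the event at t=0.330.

Threshold first reached at t = 0.330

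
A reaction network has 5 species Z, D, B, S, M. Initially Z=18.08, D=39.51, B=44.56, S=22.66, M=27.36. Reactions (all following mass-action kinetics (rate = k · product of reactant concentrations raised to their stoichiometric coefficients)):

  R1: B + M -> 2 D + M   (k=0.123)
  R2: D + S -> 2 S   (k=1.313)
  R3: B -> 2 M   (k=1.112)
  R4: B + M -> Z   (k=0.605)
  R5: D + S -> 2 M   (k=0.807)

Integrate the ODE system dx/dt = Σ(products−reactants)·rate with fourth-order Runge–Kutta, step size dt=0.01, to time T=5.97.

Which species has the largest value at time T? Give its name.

Dominant species at T: Z

RK4 with dt=0.01: 597 steps to T=5.97. Trajectory (selected grid times):
t=0.00: Z=18.08 D=39.51 B=44.56 S=22.66 M=27.36
t=0.66: Z=53.60 D=0.00 B=0.00 S=35.54 M=36.56
t=1.33: Z=53.60 D=0.00 B=0.00 S=35.54 M=36.56
t=1.99: Z=53.60 D=0.00 B=0.00 S=35.54 M=36.56
t=2.65: Z=53.60 D=0.00 B=0.00 S=35.54 M=36.56
t=3.32: Z=53.60 D=0.00 B=0.00 S=35.54 M=36.56
t=3.98: Z=53.60 D=0.00 B=0.00 S=35.54 M=36.56
t=4.64: Z=53.60 D=0.00 B=0.00 S=35.54 M=36.56
t=5.31: Z=53.60 D=0.00 B=0.00 S=35.54 M=36.56
t=5.97: Z=53.60 D=0.00 B=0.00 S=35.54 M=36.56
At T=5.97: Z=53.60 D=0.00 B=0.00 S=35.54 M=36.56; the largest is Z.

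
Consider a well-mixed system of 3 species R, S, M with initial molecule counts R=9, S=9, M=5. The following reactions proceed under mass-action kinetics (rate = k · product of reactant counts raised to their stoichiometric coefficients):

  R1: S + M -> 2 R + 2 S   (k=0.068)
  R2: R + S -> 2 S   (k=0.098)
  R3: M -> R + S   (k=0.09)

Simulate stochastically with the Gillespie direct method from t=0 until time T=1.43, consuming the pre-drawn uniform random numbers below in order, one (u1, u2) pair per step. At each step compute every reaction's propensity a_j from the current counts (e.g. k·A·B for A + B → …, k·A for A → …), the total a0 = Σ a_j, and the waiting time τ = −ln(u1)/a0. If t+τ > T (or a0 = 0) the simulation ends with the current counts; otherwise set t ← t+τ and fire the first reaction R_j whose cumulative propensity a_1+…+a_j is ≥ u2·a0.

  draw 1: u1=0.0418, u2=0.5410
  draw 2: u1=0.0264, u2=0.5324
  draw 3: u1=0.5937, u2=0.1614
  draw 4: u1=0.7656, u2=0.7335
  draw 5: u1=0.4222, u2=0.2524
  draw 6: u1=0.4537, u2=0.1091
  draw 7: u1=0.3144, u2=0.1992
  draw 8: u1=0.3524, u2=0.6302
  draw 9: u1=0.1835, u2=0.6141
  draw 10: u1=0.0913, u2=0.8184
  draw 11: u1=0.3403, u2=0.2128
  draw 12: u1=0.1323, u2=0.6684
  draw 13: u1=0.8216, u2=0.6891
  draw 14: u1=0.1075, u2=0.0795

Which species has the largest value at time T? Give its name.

Dominant species at T: S

t=0.000: R=9 S=9 M=5
Draw 1: a1=3.060, a2=7.938, a3=0.450, a0=11.448; τ=−ln(0.0418)/11.448=0.277 → t=0.277; u2·a0=0.5410·11.448=6.193; a1=3.060 < 6.193 ≤ a1+a2=10.998 → R2 fires; R=8 S=10 M=5
Draw 2: a1=3.400, a2=7.840, a3=0.450, a0=11.690; τ=−ln(0.0264)/11.690=0.311 → t=0.588; u2·a0=0.5324·11.690=6.224; a1=3.400 < 6.224 ≤ a1+a2=11.240 → R2 fires; R=7 S=11 M=5
Draw 3: a1=3.740, a2=7.546, a3=0.450, a0=11.736; τ=−ln(0.5937)/11.736=0.044 → t=0.633; u2·a0=0.1614·11.736=1.894 ≤ a1=3.740 → R1 fires; R=9 S=12 M=4
Draw 4: a1=3.264, a2=10.584, a3=0.360, a0=14.208; τ=−ln(0.7656)/14.208=0.019 → t=0.651; u2·a0=0.7335·14.208=10.422; a1=3.264 < 10.422 ≤ a1+a2=13.848 → R2 fires; R=8 S=13 M=4
Draw 5: a1=3.536, a2=10.192, a3=0.360, a0=14.088; τ=−ln(0.4222)/14.088=0.061 → t=0.713; u2·a0=0.2524·14.088=3.556; a1=3.536 < 3.556 ≤ a1+a2=13.728 → R2 fires; R=7 S=14 M=4
Draw 6: a1=3.808, a2=9.604, a3=0.360, a0=13.772; τ=−ln(0.4537)/13.772=0.057 → t=0.770; u2·a0=0.1091·13.772=1.503 ≤ a1=3.808 → R1 fires; R=9 S=15 M=3
Draw 7: a1=3.060, a2=13.230, a3=0.270, a0=16.560; τ=−ln(0.3144)/16.560=0.070 → t=0.840; u2·a0=0.1992·16.560=3.299; a1=3.060 < 3.299 ≤ a1+a2=16.290 → R2 fires; R=8 S=16 M=3
Draw 8: a1=3.264, a2=12.544, a3=0.270, a0=16.078; τ=−ln(0.3524)/16.078=0.065 → t=0.905; u2·a0=0.6302·16.078=10.132; a1=3.264 < 10.132 ≤ a1+a2=15.808 → R2 fires; R=7 S=17 M=3
Draw 9: a1=3.468, a2=11.662, a3=0.270, a0=15.400; τ=−ln(0.1835)/15.400=0.110 → t=1.015; u2·a0=0.6141·15.400=9.457; a1=3.468 < 9.457 ≤ a1+a2=15.130 → R2 fires; R=6 S=18 M=3
Draw 10: a1=3.672, a2=10.584, a3=0.270, a0=14.526; τ=−ln(0.0913)/14.526=0.165 → t=1.180; u2·a0=0.8184·14.526=11.888; a1=3.672 < 11.888 ≤ a1+a2=14.256 → R2 fires; R=5 S=19 M=3
Draw 11: a1=3.876, a2=9.310, a3=0.270, a0=13.456; τ=−ln(0.3403)/13.456=0.080 → t=1.260; u2·a0=0.2128·13.456=2.863 ≤ a1=3.876 → R1 fires; R=7 S=20 M=2
Draw 12: a1=2.720, a2=13.720, a3=0.180, a0=16.620; τ=−ln(0.1323)/16.620=0.122 → t=1.381; u2·a0=0.6684·16.620=11.109; a1=2.720 < 11.109 ≤ a1+a2=16.440 → R2 fires; R=6 S=21 M=2
Draw 13: a1=2.856, a2=12.348, a3=0.180, a0=15.384; τ=−ln(0.8216)/15.384=0.013 → t=1.394; u2·a0=0.6891·15.384=10.601; a1=2.856 < 10.601 ≤ a1+a2=15.204 → R2 fires; R=5 S=22 M=2
Draw 14: a1=2.992, a2=10.780, a3=0.180, a0=13.952; τ=−ln(0.1075)/13.952=0.160 → t=1.554 > T=1.43: stop.
At T=1.43: R=5 S=22 M=2; the largest is S.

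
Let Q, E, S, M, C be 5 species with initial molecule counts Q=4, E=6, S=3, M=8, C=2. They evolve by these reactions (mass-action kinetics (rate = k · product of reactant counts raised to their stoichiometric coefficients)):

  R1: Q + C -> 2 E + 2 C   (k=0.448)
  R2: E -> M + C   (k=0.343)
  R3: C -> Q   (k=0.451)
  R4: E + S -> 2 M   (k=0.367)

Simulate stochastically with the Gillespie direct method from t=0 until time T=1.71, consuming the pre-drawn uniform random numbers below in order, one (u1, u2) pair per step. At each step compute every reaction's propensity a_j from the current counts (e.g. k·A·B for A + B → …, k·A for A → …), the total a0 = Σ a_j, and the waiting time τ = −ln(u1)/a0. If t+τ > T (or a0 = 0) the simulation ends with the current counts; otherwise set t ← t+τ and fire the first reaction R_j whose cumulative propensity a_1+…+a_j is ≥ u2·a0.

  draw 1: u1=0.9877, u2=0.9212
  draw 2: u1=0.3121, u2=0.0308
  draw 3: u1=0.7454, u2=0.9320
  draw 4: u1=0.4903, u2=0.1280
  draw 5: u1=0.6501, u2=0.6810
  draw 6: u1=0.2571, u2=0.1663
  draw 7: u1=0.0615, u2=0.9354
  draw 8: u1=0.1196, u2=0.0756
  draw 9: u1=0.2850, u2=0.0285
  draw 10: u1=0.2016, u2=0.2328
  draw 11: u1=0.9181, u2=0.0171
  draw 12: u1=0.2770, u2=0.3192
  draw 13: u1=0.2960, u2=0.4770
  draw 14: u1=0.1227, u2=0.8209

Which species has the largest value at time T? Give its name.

Dominant species at T: M

t=0.000: Q=4 E=6 S=3 M=8 C=2
Draw 1: a1=3.584, a2=2.058, a3=0.902, a4=6.606, a0=13.150; τ=−ln(0.9877)/13.150=0.001 → t=0.001; u2·a0=0.9212·13.150=12.114; a1+…+a3=6.544 < 12.114 ≤ a1+…+a4=13.150 → R4 fires; Q=4 E=5 S=2 M=10 C=2
Draw 2: a1=3.584, a2=1.715, a3=0.902, a4=3.670, a0=9.871; τ=−ln(0.3121)/9.871=0.118 → t=0.119; u2·a0=0.0308·9.871=0.304 ≤ a1=3.584 → R1 fires; Q=3 E=7 S=2 M=10 C=3
Draw 3: a1=4.032, a2=2.401, a3=1.353, a4=5.138, a0=12.924; τ=−ln(0.7454)/12.924=0.023 → t=0.142; u2·a0=0.9320·12.924=12.045; a1+…+a3=7.786 < 12.045 ≤ a1+…+a4=12.924 → R4 fires; Q=3 E=6 S=1 M=12 C=3
Draw 4: a1=4.032, a2=2.058, a3=1.353, a4=2.202, a0=9.645; τ=−ln(0.4903)/9.645=0.074 → t=0.216; u2·a0=0.1280·9.645=1.235 ≤ a1=4.032 → R1 fires; Q=2 E=8 S=1 M=12 C=4
Draw 5: a1=3.584, a2=2.744, a3=1.804, a4=2.936, a0=11.068; τ=−ln(0.6501)/11.068=0.039 → t=0.254; u2·a0=0.6810·11.068=7.537; a1+a2=6.328 < 7.537 ≤ a1+…+a3=8.132 → R3 fires; Q=3 E=8 S=1 M=12 C=3
Draw 6: a1=4.032, a2=2.744, a3=1.353, a4=2.936, a0=11.065; τ=−ln(0.2571)/11.065=0.123 → t=0.377; u2·a0=0.1663·11.065=1.840 ≤ a1=4.032 → R1 fires; Q=2 E=10 S=1 M=12 C=4
Draw 7: a1=3.584, a2=3.430, a3=1.804, a4=3.670, a0=12.488; τ=−ln(0.0615)/12.488=0.223 → t=0.601; u2·a0=0.9354·12.488=11.681; a1+…+a3=8.818 < 11.681 ≤ a1+…+a4=12.488 → R4 fires; Q=2 E=9 S=0 M=14 C=4
Draw 8: a1=3.584, a2=3.087, a3=1.804, a4=0.000, a0=8.475; τ=−ln(0.1196)/8.475=0.251 → t=0.851; u2·a0=0.0756·8.475=0.641 ≤ a1=3.584 → R1 fires; Q=1 E=11 S=0 M=14 C=5
Draw 9: a1=2.240, a2=3.773, a3=2.255, a4=0.000, a0=8.268; τ=−ln(0.2850)/8.268=0.152 → t=1.003; u2·a0=0.0285·8.268=0.236 ≤ a1=2.240 → R1 fires; Q=0 E=13 S=0 M=14 C=6
Draw 10: a1=0.000, a2=4.459, a3=2.706, a4=0.000, a0=7.165; τ=−ln(0.2016)/7.165=0.224 → t=1.226; u2·a0=0.2328·7.165=1.668; a1=0.000 < 1.668 ≤ a1+a2=4.459 → R2 fires; Q=0 E=12 S=0 M=15 C=7
Draw 11: a1=0.000, a2=4.116, a3=3.157, a4=0.000, a0=7.273; τ=−ln(0.9181)/7.273=0.012 → t=1.238; u2·a0=0.0171·7.273=0.124; a1=0.000 < 0.124 ≤ a1+a2=4.116 → R2 fires; Q=0 E=11 S=0 M=16 C=8
Draw 12: a1=0.000, a2=3.773, a3=3.608, a4=0.000, a0=7.381; τ=−ln(0.2770)/7.381=0.174 → t=1.412; u2·a0=0.3192·7.381=2.356; a1=0.000 < 2.356 ≤ a1+a2=3.773 → R2 fires; Q=0 E=10 S=0 M=17 C=9
Draw 13: a1=0.000, a2=3.430, a3=4.059, a4=0.000, a0=7.489; τ=−ln(0.2960)/7.489=0.163 → t=1.575; u2·a0=0.4770·7.489=3.572; a1+a2=3.430 < 3.572 ≤ a1+…+a3=7.489 → R3 fires; Q=1 E=10 S=0 M=17 C=8
Draw 14: a1=3.584, a2=3.430, a3=3.608, a4=0.000, a0=10.622; τ=−ln(0.1227)/10.622=0.198 → t=1.772 > T=1.71: stop.
At T=1.71: Q=1 E=10 S=0 M=17 C=8; the largest is M.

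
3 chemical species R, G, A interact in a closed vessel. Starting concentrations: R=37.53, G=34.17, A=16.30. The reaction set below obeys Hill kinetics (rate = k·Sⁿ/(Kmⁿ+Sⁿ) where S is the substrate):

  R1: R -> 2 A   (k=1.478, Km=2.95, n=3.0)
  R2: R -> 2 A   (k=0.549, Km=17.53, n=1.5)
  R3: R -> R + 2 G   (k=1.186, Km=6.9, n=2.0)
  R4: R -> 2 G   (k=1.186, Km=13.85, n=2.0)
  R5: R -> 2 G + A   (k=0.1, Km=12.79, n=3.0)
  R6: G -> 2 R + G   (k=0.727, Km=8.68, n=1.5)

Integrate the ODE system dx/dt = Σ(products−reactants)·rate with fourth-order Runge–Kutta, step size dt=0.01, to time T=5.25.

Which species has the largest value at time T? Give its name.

RK4 with dt=0.01: 525 steps to T=5.25. Trajectory (selected grid times):
t=0.00: R=37.53 G=34.17 A=16.30
t=0.58: R=36.53 G=36.82 A=18.55
t=1.17: R=35.52 G=39.50 A=20.83
t=1.75: R=34.55 G=42.12 A=23.07
t=2.33: R=33.59 G=44.74 A=25.31
t=2.92: R=32.62 G=47.38 A=27.57
t=3.50: R=31.69 G=49.97 A=29.79
t=4.08: R=30.77 G=52.54 A=32.01
t=4.67: R=29.84 G=55.13 A=34.26
t=5.25: R=28.95 G=57.67 A=36.46
At T=5.25: R=28.95 G=57.67 A=36.46; the largest is G.

Dominant species at T: G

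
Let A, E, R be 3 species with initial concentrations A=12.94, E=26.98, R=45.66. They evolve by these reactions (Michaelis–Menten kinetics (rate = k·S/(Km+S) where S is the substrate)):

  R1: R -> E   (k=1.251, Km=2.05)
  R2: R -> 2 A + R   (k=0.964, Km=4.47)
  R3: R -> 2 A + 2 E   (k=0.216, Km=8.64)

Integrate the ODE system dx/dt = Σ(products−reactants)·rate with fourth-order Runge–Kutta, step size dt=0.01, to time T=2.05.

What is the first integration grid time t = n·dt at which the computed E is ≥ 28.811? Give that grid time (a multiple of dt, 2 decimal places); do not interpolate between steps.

Threshold first reached at t = 1.18

RK4 with dt=0.01: 205 steps to T=2.05. Trajectory (selected grid times):
t=0.00: A=12.94 E=26.98 R=45.66
t=0.23: A=13.43 E=27.34 R=45.34
t=0.46: A=13.91 E=27.70 R=45.03
t=0.68: A=14.38 E=28.04 R=44.72
t=0.91: A=14.87 E=28.40 R=44.41
t=1.14: A=15.35 E=28.76 R=44.09
t=1.17: A=15.42 E=28.80 R=44.05
t=1.18: A=15.44 E=28.82 R=44.03
t=1.37: A=15.84 E=29.11 R=43.77
t=1.59: A=16.30 E=29.46 R=43.47
t=1.82: A=16.79 E=29.81 R=43.15
t=2.05: A=17.27 E=30.17 R=42.84
E(1.17)=28.803 < 28.811 but E(1.18)=28.819 ≥ 28.811, so the first grid time is t=1.18.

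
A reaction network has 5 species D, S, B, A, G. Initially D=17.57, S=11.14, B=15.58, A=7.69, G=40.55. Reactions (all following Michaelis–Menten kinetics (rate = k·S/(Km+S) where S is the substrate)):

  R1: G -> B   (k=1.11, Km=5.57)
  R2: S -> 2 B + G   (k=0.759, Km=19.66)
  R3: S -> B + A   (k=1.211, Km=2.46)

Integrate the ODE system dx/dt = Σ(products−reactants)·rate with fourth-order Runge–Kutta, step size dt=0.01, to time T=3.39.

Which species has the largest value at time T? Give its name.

Dominant species at T: G

RK4 with dt=0.01: 339 steps to T=3.39. Trajectory (selected grid times):
t=0.00: D=17.57 S=11.14 B=15.58 A=7.69 G=40.55
t=0.38: D=17.57 S=10.66 B=16.53 A=8.07 G=40.28
t=0.75: D=17.57 S=10.20 B=17.45 A=8.43 G=40.02
t=1.13: D=17.57 S=9.74 B=18.38 A=8.80 G=39.75
t=1.51: D=17.57 S=9.28 B=19.31 A=9.16 G=39.47
t=1.88: D=17.57 S=8.84 B=20.20 A=9.51 G=39.20
t=2.26: D=17.57 S=8.39 B=21.10 A=9.87 G=38.92
t=2.64: D=17.57 S=7.95 B=21.99 A=10.23 G=38.63
t=3.01: D=17.57 S=7.53 B=22.85 A=10.57 G=38.35
t=3.39: D=17.57 S=7.11 B=23.72 A=10.91 G=38.06
At T=3.39: D=17.57 S=7.11 B=23.72 A=10.91 G=38.06; the largest is G.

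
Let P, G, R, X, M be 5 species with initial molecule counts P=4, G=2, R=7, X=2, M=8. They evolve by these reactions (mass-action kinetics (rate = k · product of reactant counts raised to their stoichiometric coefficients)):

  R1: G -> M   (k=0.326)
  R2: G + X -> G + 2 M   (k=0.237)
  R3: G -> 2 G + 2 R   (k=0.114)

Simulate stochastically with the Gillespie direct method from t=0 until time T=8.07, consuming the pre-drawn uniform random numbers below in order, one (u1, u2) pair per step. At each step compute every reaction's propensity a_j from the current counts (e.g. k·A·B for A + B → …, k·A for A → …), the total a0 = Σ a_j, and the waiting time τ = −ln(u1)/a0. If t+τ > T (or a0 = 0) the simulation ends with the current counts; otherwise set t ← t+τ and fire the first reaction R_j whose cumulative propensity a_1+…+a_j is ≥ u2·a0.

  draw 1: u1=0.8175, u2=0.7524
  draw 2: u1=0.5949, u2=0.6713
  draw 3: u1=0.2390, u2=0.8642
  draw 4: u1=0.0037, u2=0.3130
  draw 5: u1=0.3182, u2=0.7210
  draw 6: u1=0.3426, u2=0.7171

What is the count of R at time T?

t=0.000: P=4 G=2 R=7 X=2 M=8
Draw 1: a1=0.652, a2=0.948, a3=0.228, a0=1.828; τ=−ln(0.8175)/1.828=0.110 → t=0.110; u2·a0=0.7524·1.828=1.375; a1=0.652 < 1.375 ≤ a1+a2=1.600 → R2 fires; P=4 G=2 R=7 X=1 M=10
Draw 2: a1=0.652, a2=0.474, a3=0.228, a0=1.354; τ=−ln(0.5949)/1.354=0.384 → t=0.494; u2·a0=0.6713·1.354=0.909; a1=0.652 < 0.909 ≤ a1+a2=1.126 → R2 fires; P=4 G=2 R=7 X=0 M=12
Draw 3: a1=0.652, a2=0.000, a3=0.228, a0=0.880; τ=−ln(0.2390)/0.880=1.626 → t=2.120; u2·a0=0.8642·0.880=0.760; a1+a2=0.652 < 0.760 ≤ a1+…+a3=0.880 → R3 fires; P=4 G=3 R=9 X=0 M=12
Draw 4: a1=0.978, a2=0.000, a3=0.342, a0=1.320; τ=−ln(0.0037)/1.320=4.242 → t=6.362; u2·a0=0.3130·1.320=0.413 ≤ a1=0.978 → R1 fires; P=4 G=2 R=9 X=0 M=13
Draw 5: a1=0.652, a2=0.000, a3=0.228, a0=0.880; τ=−ln(0.3182)/0.880=1.301 → t=7.663; u2·a0=0.7210·0.880=0.634 ≤ a1=0.652 → R1 fires; P=4 G=1 R=9 X=0 M=14
Draw 6: a1=0.326, a2=0.000, a3=0.114, a0=0.440; τ=−ln(0.3426)/0.440=2.435 → t=10.098 > T=8.07: stop.
Read off R at T=8.07: 9

R at T = 9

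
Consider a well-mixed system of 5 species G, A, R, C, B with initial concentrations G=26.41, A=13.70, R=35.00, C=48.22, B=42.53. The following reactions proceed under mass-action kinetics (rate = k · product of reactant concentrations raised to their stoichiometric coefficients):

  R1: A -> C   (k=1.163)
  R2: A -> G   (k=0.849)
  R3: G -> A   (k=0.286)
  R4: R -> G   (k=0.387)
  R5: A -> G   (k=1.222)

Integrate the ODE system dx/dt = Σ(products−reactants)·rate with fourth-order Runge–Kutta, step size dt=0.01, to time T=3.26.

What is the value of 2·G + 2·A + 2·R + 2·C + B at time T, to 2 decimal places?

Check how each reaction changes W = 2·G + 2·A + 2·R + 2·C + B (weight of products minus weight of reactants):
R1: A -> C: (2·1) − (2·1) = 2 − 2 = 0
R2: A -> G: (2·1) − (2·1) = 2 − 2 = 0
R3: G -> A: (2·1) − (2·1) = 2 − 2 = 0
R4: R -> G: (2·1) − (2·1) = 2 − 2 = 0
R5: A -> G: (2·1) − (2·1) = 2 − 2 = 0
Every reaction leaves W unchanged, so W is conserved and no simulation is needed: W(T) = W(0) = 2·26.41 + 2·13.70 + 2·35.00 + 2·48.22 + 42.53 = 289.19

Value at T = 289.19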